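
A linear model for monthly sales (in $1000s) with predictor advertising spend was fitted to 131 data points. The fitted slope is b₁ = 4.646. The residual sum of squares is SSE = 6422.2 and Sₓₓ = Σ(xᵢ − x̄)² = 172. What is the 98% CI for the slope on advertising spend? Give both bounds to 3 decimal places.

(3.379, 5.913)

MSE = SSE/(n − 2) = 6422.2/129 = 49.7845.
SE(b₁) = √(MSE/Sₓₓ) = √(49.7845/172) = 0.538001.
df = n − 2 = 129.
t* = t_{0.01, 129} = 2.355602.
Margin = t* × SE = 2.355602 × 0.538001 = 1.26732.
CI: 4.646 ± 1.26732 → (3.379, 5.913).
With 98% confidence, each one-unit increase in advertising spend is associated with a change of between 3.379 and 5.913 $1000s in monthly sales.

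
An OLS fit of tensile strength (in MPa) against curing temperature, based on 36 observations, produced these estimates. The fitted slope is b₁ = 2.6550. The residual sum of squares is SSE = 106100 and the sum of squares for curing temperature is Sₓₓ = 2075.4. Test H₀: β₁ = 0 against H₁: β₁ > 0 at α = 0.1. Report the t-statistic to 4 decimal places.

t = 2.1652

MSE = SSE/(n − 2) = 106100/34 = 3120.59.
SE(b₁) = √(MSE/Sₓₓ) = √(3120.59/2075.4) = 1.22622.
t = 2.6550 / 1.22622 = 2.1652.
df = n − 2 = 34.
One-sided p ≈ 0.0187, which is < 0.1, so reject H₀.
There is evidence that the true slope on curing temperature is positive.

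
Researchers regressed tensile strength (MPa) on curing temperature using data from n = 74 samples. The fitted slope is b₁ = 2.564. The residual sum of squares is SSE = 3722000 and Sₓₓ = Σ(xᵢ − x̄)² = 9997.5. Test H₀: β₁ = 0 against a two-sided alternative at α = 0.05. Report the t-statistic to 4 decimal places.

t = 1.1276

MSE = SSE/(n − 2) = 3722000/72 = 51694.4.
SE(b₁) = √(MSE/Sₓₓ) = √(51694.4/9997.5) = 2.27393.
t = 2.564 / 2.27393 = 1.1276.
df = n − 2 = 72.
Two-sided p ≈ 0.2632, which is ≥ 0.05, so fail to reject H₀.
The data do not give significant evidence of an association between curing temperature and tensile strength.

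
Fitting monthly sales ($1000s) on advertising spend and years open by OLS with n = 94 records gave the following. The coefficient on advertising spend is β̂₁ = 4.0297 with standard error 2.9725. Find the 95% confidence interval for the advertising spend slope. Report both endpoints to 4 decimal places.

(-1.8748, 9.9342)

df = n − k − 1 = 94 − 2 − 1 = 91.
t* = t_{0.025, 91} = 1.986377.
Margin = t* × SE = 1.986377 × 2.9725 = 5.904506.
CI: 4.0297 ± 5.904506 → (-1.8748, 9.9342).
With 95% confidence, each one-unit increase in advertising spend is associated with a change of between -1.8748 and 9.9342 $1000s in monthly sales, holding the other predictors fixed.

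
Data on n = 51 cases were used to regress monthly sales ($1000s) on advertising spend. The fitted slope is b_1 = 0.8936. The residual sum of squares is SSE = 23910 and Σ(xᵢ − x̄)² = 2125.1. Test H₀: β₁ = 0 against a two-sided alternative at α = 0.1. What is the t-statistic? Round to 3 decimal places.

t = 1.865

MSE = SSE/(n − 2) = 23910/49 = 487.959.
SE(b_1) = √(MSE/Sₓₓ) = √(487.959/2125.1) = 0.479184.
t = 0.8936 / 0.479184 = 1.865.
df = n − 2 = 49.
Two-sided p ≈ 0.0682, which is < 0.1, so reject H₀.
There is evidence that advertising spend is associated with monthly sales.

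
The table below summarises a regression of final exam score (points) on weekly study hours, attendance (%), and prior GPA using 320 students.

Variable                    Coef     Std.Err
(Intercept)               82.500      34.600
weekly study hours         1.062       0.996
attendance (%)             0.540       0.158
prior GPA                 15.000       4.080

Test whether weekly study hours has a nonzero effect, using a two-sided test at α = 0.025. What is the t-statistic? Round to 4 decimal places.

t = 1.0663

Read off: b = 1.062, SE = 0.996 for weekly study hours.
H₀: β₁ = 0 vs H₁: β₁ ≠ 0.
t = 1.062 / 0.996 = 1.0663.
df = n − k − 1 = 320 − 3 − 1 = 316.
Two-sided p ≈ 0.2871, which is ≥ 0.025, so fail to reject H₀.
The data do not give significant evidence of an association between weekly study hours and final exam score, after adjusting for the other predictors.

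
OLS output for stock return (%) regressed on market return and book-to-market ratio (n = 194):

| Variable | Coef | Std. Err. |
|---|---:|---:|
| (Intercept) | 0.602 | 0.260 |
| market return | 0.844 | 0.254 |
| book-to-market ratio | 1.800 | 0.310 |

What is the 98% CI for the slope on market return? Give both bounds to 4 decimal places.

Read off: b = 0.844, SE = 0.254 for market return.
df = n − k − 1 = 194 − 2 − 1 = 191.
t* = t_{0.01, 191} = 2.34603.
Margin = t* × SE = 2.34603 × 0.254 = 0.595892.
CI: 0.844 ± 0.595892 → (0.2481, 1.4399).

(0.2481, 1.4399)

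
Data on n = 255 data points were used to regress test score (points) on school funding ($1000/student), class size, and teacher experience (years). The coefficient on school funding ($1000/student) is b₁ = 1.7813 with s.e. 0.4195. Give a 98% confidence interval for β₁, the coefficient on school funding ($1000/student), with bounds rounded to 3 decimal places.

(0.799, 2.763)

df = n − k − 1 = 255 − 3 − 1 = 251.
t* = t_{0.01, 251} = 2.341296.
Margin = t* × SE = 2.341296 × 0.4195 = 0.98217.
CI: 1.7813 ± 0.98217 → (0.799, 2.763).
With 98% confidence, each one-unit increase in school funding ($1000/student) is associated with a change of between 0.799 and 2.763 points in test score, holding the other predictors fixed.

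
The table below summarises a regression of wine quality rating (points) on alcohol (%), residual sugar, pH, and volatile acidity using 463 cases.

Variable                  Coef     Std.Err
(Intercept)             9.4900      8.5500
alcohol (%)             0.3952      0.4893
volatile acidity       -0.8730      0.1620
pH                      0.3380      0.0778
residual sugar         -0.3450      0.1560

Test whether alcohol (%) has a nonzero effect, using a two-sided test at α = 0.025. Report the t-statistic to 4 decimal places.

Read off: b = 0.3952, SE = 0.4893 for alcohol (%).
H₀: β₁ = 0 vs H₁: β₁ ≠ 0.
t = 0.3952 / 0.4893 = 0.8077.
df = n − k − 1 = 463 − 4 − 1 = 458.
Two-sided p ≈ 0.4197, which is ≥ 0.025, so fail to reject H₀.
The data do not give significant evidence of an association between alcohol (%) and wine quality rating, after adjusting for the other predictors.

t = 0.8077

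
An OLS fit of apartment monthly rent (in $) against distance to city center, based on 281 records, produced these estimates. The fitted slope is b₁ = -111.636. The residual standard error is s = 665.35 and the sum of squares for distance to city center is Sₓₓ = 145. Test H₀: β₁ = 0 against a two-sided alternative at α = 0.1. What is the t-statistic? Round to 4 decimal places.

t = -2.0204

SE(b₁) = s/√Sₓₓ = 665.35/√145 = 55.2543.
t = -111.636 / 55.2543 = -2.0204.
df = n − 2 = 279.
Two-sided p ≈ 0.0443, which is < 0.1, so reject H₀.
There is evidence that distance to city center is associated with apartment monthly rent.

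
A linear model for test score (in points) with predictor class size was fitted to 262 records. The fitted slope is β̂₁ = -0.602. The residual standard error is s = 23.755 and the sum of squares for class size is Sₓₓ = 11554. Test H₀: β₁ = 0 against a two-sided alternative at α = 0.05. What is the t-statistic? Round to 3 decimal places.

t = -2.724

SE(β̂₁) = s/√Sₓₓ = 23.755/√11554 = 0.220998.
t = -0.602 / 0.220998 = -2.724.
df = n − 2 = 260.
Two-sided p ≈ 0.0069, which is < 0.05, so reject H₀.
There is evidence that class size is associated with test score.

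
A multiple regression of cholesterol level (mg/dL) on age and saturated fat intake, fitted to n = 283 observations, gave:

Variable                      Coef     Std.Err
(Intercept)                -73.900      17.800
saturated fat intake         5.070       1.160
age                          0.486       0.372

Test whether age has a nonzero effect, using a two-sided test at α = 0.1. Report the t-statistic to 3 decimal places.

t = 1.306

Read off: b = 0.486, SE = 0.372 for age.
H₀: β₁ = 0 vs H₁: β₁ ≠ 0.
t = 0.486 / 0.372 = 1.306.
df = n − k − 1 = 283 − 2 − 1 = 280.
Two-sided p ≈ 0.1925, which is ≥ 0.1, so fail to reject H₀.
The data do not give significant evidence of an association between age and cholesterol level, after adjusting for the other predictors.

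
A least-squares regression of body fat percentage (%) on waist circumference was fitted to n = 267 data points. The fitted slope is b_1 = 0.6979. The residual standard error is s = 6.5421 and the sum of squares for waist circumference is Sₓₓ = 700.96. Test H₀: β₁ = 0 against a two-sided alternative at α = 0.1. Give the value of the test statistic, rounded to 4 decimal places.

SE(b_1) = s/√Sₓₓ = 6.5421/√700.96 = 0.247099.
t = 0.6979 / 0.247099 = 2.8244.
df = n − 2 = 265.
Two-sided p ≈ 0.0051, which is < 0.1, so reject H₀.
There is evidence that waist circumference is associated with body fat percentage.

t = 2.8244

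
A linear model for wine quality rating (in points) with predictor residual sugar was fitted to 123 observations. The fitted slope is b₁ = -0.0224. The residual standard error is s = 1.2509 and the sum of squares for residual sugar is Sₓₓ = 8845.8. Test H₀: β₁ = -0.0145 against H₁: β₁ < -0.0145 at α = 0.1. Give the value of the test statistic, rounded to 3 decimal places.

SE(b₁) = s/√Sₓₓ = 1.2509/√8845.8 = 0.0133001.
t = (-0.0224 − (-0.0145)) / 0.0133001 = -0.594.
df = n − 2 = 121.
One-sided p ≈ 0.2768, which is ≥ 0.1, so fail to reject H₀.
The data do not give significant evidence that the true slope on residual sugar is below -0.0145 points per unit.

t = -0.594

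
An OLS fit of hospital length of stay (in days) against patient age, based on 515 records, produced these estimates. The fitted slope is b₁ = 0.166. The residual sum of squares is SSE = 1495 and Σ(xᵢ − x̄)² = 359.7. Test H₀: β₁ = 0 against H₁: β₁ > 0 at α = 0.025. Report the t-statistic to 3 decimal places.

t = 1.844

MSE = SSE/(n − 2) = 1495/513 = 2.91423.
SE(b₁) = √(MSE/Sₓₓ) = √(2.91423/359.7) = 0.0900102.
t = 0.166 / 0.0900102 = 1.844.
df = n − 2 = 513.
One-sided p ≈ 0.0329, which is ≥ 0.025, so fail to reject H₀.
The data do not give significant evidence that the true slope on patient age is positive.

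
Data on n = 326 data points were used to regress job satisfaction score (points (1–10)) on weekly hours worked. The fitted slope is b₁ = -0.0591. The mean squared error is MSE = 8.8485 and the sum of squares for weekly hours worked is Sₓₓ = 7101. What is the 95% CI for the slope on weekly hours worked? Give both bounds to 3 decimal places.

(-0.129, 0.010)

SE(b₁) = √(MSE/Sₓₓ) = √(8.8485/7101) = 0.0353.
df = n − 2 = 324.
t* = t_{0.025, 324} = 1.967313.
Margin = t* × SE = 1.967313 × 0.0353 = 0.06945.
CI: -0.0591 ± 0.06945 → (-0.129, 0.010).
With 95% confidence, each one-unit increase in weekly hours worked is associated with a change of between -0.129 and 0.010 points (1–10) in job satisfaction score.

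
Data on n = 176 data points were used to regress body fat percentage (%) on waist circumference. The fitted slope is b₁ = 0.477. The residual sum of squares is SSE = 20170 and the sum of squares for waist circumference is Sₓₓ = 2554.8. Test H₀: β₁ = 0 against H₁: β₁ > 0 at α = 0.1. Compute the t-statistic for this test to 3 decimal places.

t = 2.239

MSE = SSE/(n − 2) = 20170/174 = 115.92.
SE(b₁) = √(MSE/Sₓₓ) = √(115.92/2554.8) = 0.21301.
t = 0.477 / 0.21301 = 2.239.
df = n − 2 = 174.
One-sided p ≈ 0.0132, which is < 0.1, so reject H₀.
There is evidence that the true slope on waist circumference is positive.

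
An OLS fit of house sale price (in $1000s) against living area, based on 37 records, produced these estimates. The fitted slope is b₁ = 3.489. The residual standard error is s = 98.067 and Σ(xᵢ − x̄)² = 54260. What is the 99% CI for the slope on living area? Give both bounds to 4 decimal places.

(2.3423, 4.6357)

SE(b₁) = s/√Sₓₓ = 98.067/√54260 = 0.421001.
df = n − 2 = 35.
t* = t_{0.005, 35} = 2.723806.
Margin = t* × SE = 2.723806 × 0.421001 = 1.146725.
CI: 3.489 ± 1.146725 → (2.3423, 4.6357).
With 99% confidence, each one-unit increase in living area is associated with a change of between 2.3423 and 4.6357 $1000s in house sale price.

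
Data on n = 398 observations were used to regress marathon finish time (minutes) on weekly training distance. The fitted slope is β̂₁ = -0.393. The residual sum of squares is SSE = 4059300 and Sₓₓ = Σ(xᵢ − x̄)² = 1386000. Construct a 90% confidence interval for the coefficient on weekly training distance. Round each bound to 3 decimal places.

(-0.535, -0.251)

MSE = SSE/(n − 2) = 4059300/396 = 10250.8.
SE(β̂₁) = √(MSE/Sₓₓ) = √(10250.8/1386000) = 0.0859996.
df = n − 2 = 396.
t* = t_{0.05, 396} = 1.648711.
Margin = t* × SE = 1.648711 × 0.0859996 = 0.14179.
CI: -0.393 ± 0.14179 → (-0.535, -0.251).
With 90% confidence, each one-unit increase in weekly training distance is associated with a change of between -0.535 and -0.251 minutes in marathon finish time.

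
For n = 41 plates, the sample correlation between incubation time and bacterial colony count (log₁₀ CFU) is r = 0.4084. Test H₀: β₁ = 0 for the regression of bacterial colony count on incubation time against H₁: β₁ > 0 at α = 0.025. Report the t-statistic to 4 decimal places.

t = 2.7941

t = r·√(n − 2)/√(1 − r²) = 0.4084·√39/√0.833209 = 2.7941.
df = n − 2 = 39.
One-sided p ≈ 0.0040, which is < 0.025, so reject H₀.
There is evidence of a linear association between incubation time and bacterial colony count.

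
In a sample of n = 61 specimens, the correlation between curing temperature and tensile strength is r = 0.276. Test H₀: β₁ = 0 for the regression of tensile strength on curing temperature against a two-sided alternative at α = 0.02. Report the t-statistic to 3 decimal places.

t = r·√(n − 2)/√(1 − r²) = 0.276·√59/√0.923824 = 2.206.
df = n − 2 = 59.
Two-sided p ≈ 0.0313, which is ≥ 0.02, so fail to reject H₀.
The data do not give significant evidence of a linear association between curing temperature and tensile strength.

t = 2.206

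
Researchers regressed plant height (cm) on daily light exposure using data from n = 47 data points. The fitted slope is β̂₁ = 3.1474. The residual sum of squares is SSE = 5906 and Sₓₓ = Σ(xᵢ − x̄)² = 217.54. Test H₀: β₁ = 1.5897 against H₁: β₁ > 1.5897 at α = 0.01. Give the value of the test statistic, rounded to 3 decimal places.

t = 2.005

MSE = SSE/(n − 2) = 5906/45 = 131.244.
SE(β̂₁) = √(MSE/Sₓₓ) = √(131.244/217.54) = 0.776731.
t = (3.1474 − 1.5897) / 0.776731 = 2.005.
df = n − 2 = 45.
One-sided p ≈ 0.0255, which is ≥ 0.01, so fail to reject H₀.
The data do not give significant evidence that the true slope on daily light exposure exceeds 1.5897 cm per unit.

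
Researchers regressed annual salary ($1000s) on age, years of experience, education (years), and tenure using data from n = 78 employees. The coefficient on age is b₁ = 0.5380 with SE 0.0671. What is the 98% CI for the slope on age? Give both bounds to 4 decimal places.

df = n − k − 1 = 78 − 4 − 1 = 73.
t* = t_{0.01, 73} = 2.378522.
Margin = t* × SE = 2.378522 × 0.0671 = 0.159599.
CI: 0.5380 ± 0.159599 → (0.3784, 0.6976).
With 98% confidence, each one-unit increase in age is associated with a change of between 0.3784 and 0.6976 $1000s in annual salary, holding the other predictors fixed.

(0.3784, 0.6976)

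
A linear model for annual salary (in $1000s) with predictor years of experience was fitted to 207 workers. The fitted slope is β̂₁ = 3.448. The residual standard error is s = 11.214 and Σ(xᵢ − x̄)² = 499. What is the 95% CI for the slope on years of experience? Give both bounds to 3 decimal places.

(2.458, 4.438)

SE(β̂₁) = s/√Sₓₓ = 11.214/√499 = 0.502008.
df = n − 2 = 205.
t* = t_{0.025, 205} = 1.971603.
Margin = t* × SE = 1.971603 × 0.502008 = 0.98976.
CI: 3.448 ± 0.98976 → (2.458, 4.438).
With 95% confidence, each one-unit increase in years of experience is associated with a change of between 2.458 and 4.438 $1000s in annual salary.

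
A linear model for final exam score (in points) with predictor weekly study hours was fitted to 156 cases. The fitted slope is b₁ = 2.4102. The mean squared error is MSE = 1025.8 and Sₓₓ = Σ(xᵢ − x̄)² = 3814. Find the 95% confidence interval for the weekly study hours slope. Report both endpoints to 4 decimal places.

SE(b₁) = √(MSE/Sₓₓ) = √(1025.8/3814) = 0.51861.
df = n − 2 = 154.
t* = t_{0.025, 154} = 1.975488.
Margin = t* × SE = 1.975488 × 0.51861 = 1.024508.
CI: 2.4102 ± 1.024508 → (1.3857, 3.4347).
With 95% confidence, each one-unit increase in weekly study hours is associated with a change of between 1.3857 and 3.4347 points in final exam score.

(1.3857, 3.4347)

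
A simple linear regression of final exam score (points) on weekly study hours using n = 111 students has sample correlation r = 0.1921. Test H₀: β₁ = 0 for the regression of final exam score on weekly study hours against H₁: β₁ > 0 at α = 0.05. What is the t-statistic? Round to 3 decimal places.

t = r·√(n − 2)/√(1 − r²) = 0.1921·√109/√0.963098 = 2.044.
df = n − 2 = 109.
One-sided p ≈ 0.0217, which is < 0.05, so reject H₀.
There is evidence of a linear association between weekly study hours and final exam score.

t = 2.044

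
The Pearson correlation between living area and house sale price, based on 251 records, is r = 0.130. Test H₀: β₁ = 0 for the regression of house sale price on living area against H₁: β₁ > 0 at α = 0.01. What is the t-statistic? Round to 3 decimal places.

t = r·√(n − 2)/√(1 − r²) = 0.130·√249/√0.9831 = 2.069.
df = n − 2 = 249.
One-sided p ≈ 0.0198, which is ≥ 0.01, so fail to reject H₀.
The data do not give significant evidence of a linear association between living area and house sale price.

t = 2.069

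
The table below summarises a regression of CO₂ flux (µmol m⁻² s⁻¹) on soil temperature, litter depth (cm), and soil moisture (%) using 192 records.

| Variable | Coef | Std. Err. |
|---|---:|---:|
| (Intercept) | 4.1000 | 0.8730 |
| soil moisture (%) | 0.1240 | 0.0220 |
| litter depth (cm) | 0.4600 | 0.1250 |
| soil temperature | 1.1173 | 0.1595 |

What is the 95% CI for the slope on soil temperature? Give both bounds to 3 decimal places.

Read off: b = 1.1173, SE = 0.1595 for soil temperature.
df = n − k − 1 = 192 − 3 − 1 = 188.
t* = t_{0.025, 188} = 1.972663.
Margin = t* × SE = 1.972663 × 0.1595 = 0.31464.
CI: 1.1173 ± 0.31464 → (0.803, 1.432).

(0.803, 1.432)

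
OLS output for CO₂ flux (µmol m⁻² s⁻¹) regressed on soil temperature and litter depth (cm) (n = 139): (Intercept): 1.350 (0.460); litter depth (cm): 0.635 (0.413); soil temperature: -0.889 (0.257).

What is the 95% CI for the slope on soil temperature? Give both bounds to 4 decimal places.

(-1.3972, -0.3808)

Read off: b = -0.889, SE = 0.257 for soil temperature.
df = n − k − 1 = 139 − 2 − 1 = 136.
t* = t_{0.025, 136} = 1.977561.
Margin = t* × SE = 1.977561 × 0.257 = 0.508233.
CI: -0.889 ± 0.508233 → (-1.3972, -0.3808).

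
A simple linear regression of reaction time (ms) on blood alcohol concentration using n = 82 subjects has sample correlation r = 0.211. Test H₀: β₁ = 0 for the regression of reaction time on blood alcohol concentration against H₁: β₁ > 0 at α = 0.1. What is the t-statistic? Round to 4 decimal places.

t = 1.9307

t = r·√(n − 2)/√(1 − r²) = 0.211·√80/√0.955479 = 1.9307.
df = n − 2 = 80.
One-sided p ≈ 0.0285, which is < 0.1, so reject H₀.
There is evidence of a linear association between blood alcohol concentration and reaction time.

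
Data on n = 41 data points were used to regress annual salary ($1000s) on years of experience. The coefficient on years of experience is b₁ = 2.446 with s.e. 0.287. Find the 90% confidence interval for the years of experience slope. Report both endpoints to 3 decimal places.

df = n − 2 = 41 − 2 = 39.
t* = t_{0.05, 39} = 1.684875.
Margin = t* × SE = 1.684875 × 0.287 = 0.48356.
CI: 2.446 ± 0.48356 → (1.962, 2.930).
With 90% confidence, each one-unit increase in years of experience is associated with a change of between 1.962 and 2.930 $1000s in annual salary.

(1.962, 2.930)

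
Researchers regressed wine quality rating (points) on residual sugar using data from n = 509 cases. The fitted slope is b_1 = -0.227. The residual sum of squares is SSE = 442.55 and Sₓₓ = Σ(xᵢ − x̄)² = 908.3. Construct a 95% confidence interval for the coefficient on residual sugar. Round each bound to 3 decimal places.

MSE = SSE/(n − 2) = 442.55/507 = 0.87288.
SE(b_1) = √(MSE/Sₓₓ) = √(0.87288/908.3) = 0.0310001.
df = n − 2 = 507.
t* = t_{0.025, 507} = 1.964654.
Margin = t* × SE = 1.964654 × 0.0310001 = 0.06090.
CI: -0.227 ± 0.06090 → (-0.288, -0.166).
With 95% confidence, each one-unit increase in residual sugar is associated with a change of between -0.288 and -0.166 points in wine quality rating.

(-0.288, -0.166)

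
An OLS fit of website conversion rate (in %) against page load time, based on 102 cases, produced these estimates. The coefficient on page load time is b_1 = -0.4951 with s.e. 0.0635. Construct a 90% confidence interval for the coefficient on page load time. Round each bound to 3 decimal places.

df = n − 2 = 102 − 2 = 100.
t* = t_{0.05, 100} = 1.660234.
Margin = t* × SE = 1.660234 × 0.0635 = 0.10542.
CI: -0.4951 ± 0.10542 → (-0.601, -0.390).
With 90% confidence, each one-unit increase in page load time is associated with a change of between -0.601 and -0.390 % in website conversion rate.

(-0.601, -0.390)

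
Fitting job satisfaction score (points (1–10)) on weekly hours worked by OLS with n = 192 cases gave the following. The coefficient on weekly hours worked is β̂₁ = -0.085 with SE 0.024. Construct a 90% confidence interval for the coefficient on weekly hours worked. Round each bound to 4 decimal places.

(-0.1247, -0.0453)

df = n − 2 = 192 − 2 = 190.
t* = t_{0.05, 190} = 1.652913.
Margin = t* × SE = 1.652913 × 0.024 = 0.039670.
CI: -0.085 ± 0.039670 → (-0.1247, -0.0453).
With 90% confidence, each one-unit increase in weekly hours worked is associated with a change of between -0.1247 and -0.0453 points (1–10) in job satisfaction score.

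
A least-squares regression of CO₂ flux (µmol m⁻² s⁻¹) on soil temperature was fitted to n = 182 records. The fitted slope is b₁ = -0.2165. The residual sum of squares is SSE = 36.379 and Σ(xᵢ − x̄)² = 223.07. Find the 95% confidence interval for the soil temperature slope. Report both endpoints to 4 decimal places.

(-0.2759, -0.1571)

MSE = SSE/(n − 2) = 36.379/180 = 0.202106.
SE(b₁) = √(MSE/Sₓₓ) = √(0.202106/223.07) = 0.0301001.
df = n − 2 = 180.
t* = t_{0.025, 180} = 1.973231.
Margin = t* × SE = 1.973231 × 0.0301001 = 0.059395.
CI: -0.2165 ± 0.059395 → (-0.2759, -0.1571).
With 95% confidence, each one-unit increase in soil temperature is associated with a change of between -0.2759 and -0.1571 µmol m⁻² s⁻¹ in CO₂ flux.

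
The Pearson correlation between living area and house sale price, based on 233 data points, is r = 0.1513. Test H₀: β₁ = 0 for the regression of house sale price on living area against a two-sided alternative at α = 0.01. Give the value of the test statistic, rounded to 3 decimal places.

t = 2.326

t = r·√(n − 2)/√(1 − r²) = 0.1513·√231/√0.977108 = 2.326.
df = n − 2 = 231.
Two-sided p ≈ 0.0209, which is ≥ 0.01, so fail to reject H₀.
The data do not give significant evidence of a linear association between living area and house sale price.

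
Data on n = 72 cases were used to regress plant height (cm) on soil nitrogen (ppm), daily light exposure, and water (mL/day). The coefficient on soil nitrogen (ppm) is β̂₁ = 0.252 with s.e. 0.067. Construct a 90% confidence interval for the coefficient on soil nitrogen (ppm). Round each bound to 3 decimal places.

(0.140, 0.364)

df = n − k − 1 = 72 − 3 − 1 = 68.
t* = t_{0.05, 68} = 1.667572.
Margin = t* × SE = 1.667572 × 0.067 = 0.11173.
CI: 0.252 ± 0.11173 → (0.140, 0.364).
With 90% confidence, each one-unit increase in soil nitrogen (ppm) is associated with a change of between 0.140 and 0.364 cm in plant height, holding the other predictors fixed.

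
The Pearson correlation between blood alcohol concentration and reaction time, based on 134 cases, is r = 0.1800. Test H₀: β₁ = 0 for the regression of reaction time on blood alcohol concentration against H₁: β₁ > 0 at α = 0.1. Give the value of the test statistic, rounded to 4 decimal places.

t = r·√(n − 2)/√(1 − r²) = 0.1800·√132/√0.9676 = 2.1024.
df = n − 2 = 132.
One-sided p ≈ 0.0187, which is < 0.1, so reject H₀.
There is evidence of a linear association between blood alcohol concentration and reaction time.

t = 2.1024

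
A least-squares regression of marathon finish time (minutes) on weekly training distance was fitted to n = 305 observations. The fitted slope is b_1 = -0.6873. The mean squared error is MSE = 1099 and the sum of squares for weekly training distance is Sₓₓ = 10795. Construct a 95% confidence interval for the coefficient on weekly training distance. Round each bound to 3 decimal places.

SE(b_1) = √(MSE/Sₓₓ) = √(1099/10795) = 0.319071.
df = n − 2 = 303.
t* = t_{0.025, 303} = 1.967824.
Margin = t* × SE = 1.967824 × 0.319071 = 0.62788.
CI: -0.6873 ± 0.62788 → (-1.315, -0.059).
With 95% confidence, each one-unit increase in weekly training distance is associated with a change of between -1.315 and -0.059 minutes in marathon finish time.

(-1.315, -0.059)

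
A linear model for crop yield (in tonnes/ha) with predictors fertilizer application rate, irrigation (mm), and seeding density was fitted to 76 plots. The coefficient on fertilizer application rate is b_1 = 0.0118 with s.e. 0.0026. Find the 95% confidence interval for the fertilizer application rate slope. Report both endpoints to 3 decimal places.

(0.007, 0.017)

df = n − k − 1 = 76 − 3 − 1 = 72.
t* = t_{0.025, 72} = 1.993464.
Margin = t* × SE = 1.993464 × 0.0026 = 0.00518.
CI: 0.0118 ± 0.00518 → (0.007, 0.017).
With 95% confidence, each one-unit increase in fertilizer application rate is associated with a change of between 0.007 and 0.017 tonnes/ha in crop yield, holding the other predictors fixed.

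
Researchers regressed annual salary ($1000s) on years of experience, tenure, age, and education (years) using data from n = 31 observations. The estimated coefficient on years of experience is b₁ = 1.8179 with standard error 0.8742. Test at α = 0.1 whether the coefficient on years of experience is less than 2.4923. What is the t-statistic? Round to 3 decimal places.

H₀: β₁ = 2.4923 vs H₁: β₁ < 2.4923.
t = (b₁ − β₁⁰)/SE = (1.8179 − 2.4923) / 0.8742 = -0.771.
df = n − k − 1 = 31 − 4 − 1 = 26.
One-sided p ≈ 0.2237, which is ≥ 0.1, so fail to reject H₀.
The data do not give significant evidence that the true slope on years of experience is below 2.4923 $1000s per unit, holding the other predictors fixed.

t = -0.771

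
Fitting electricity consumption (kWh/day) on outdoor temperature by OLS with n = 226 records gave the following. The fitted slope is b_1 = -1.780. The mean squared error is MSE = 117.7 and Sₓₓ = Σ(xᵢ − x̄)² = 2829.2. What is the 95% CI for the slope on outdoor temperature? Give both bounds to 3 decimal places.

SE(b_1) = √(MSE/Sₓₓ) = √(117.7/2829.2) = 0.203965.
df = n − 2 = 224.
t* = t_{0.025, 224} = 1.970611.
Margin = t* × SE = 1.970611 × 0.203965 = 0.40194.
CI: -1.780 ± 0.40194 → (-2.182, -1.378).
With 95% confidence, each one-unit increase in outdoor temperature is associated with a change of between -2.182 and -1.378 kWh/day in electricity consumption.

(-2.182, -1.378)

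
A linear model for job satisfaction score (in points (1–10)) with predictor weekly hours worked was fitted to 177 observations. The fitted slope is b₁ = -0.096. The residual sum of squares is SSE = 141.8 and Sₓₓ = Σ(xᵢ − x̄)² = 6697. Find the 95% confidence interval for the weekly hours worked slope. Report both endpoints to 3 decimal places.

(-0.118, -0.074)

MSE = SSE/(n − 2) = 141.8/175 = 0.810286.
SE(b₁) = √(MSE/Sₓₓ) = √(0.810286/6697) = 0.0109997.
df = n − 2 = 175.
t* = t_{0.025, 175} = 1.973612.
Margin = t* × SE = 1.973612 × 0.0109997 = 0.02171.
CI: -0.096 ± 0.02171 → (-0.118, -0.074).
With 95% confidence, each one-unit increase in weekly hours worked is associated with a change of between -0.118 and -0.074 points (1–10) in job satisfaction score.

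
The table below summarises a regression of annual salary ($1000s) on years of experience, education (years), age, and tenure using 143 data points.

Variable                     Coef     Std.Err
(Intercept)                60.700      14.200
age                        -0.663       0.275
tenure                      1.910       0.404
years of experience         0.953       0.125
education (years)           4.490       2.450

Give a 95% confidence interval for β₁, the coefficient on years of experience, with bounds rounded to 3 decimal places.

Read off: b = 0.953, SE = 0.125 for years of experience.
df = n − k − 1 = 143 − 4 − 1 = 138.
t* = t_{0.025, 138} = 1.977304.
Margin = t* × SE = 1.977304 × 0.125 = 0.24716.
CI: 0.953 ± 0.24716 → (0.706, 1.200).

(0.706, 1.200)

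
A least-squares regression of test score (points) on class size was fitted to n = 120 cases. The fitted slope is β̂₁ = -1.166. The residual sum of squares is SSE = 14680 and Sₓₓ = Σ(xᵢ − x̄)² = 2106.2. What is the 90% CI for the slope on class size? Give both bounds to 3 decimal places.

(-1.569, -0.763)

MSE = SSE/(n − 2) = 14680/118 = 124.407.
SE(β̂₁) = √(MSE/Sₓₓ) = √(124.407/2106.2) = 0.243037.
df = n − 2 = 118.
t* = t_{0.05, 118} = 1.65787.
Margin = t* × SE = 1.65787 × 0.243037 = 0.40292.
CI: -1.166 ± 0.40292 → (-1.569, -0.763).
With 90% confidence, each one-unit increase in class size is associated with a change of between -1.569 and -0.763 points in test score.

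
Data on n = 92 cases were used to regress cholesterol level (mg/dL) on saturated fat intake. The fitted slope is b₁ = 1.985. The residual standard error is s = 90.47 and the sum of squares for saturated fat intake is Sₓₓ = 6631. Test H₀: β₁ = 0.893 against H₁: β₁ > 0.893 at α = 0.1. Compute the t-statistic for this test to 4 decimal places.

SE(b₁) = s/√Sₓₓ = 90.47/√6631 = 1.111.
t = (1.985 − 0.893) / 1.111 = 0.9829.
df = n − 2 = 90.
One-sided p ≈ 0.1641, which is ≥ 0.1, so fail to reject H₀.
The data do not give significant evidence that the true slope on saturated fat intake exceeds 0.893 mg/dL per unit.

t = 0.9829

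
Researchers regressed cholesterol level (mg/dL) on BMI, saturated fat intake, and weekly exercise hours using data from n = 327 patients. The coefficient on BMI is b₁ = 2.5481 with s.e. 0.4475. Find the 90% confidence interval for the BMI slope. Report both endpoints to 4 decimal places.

df = n − k − 1 = 327 − 3 − 1 = 323.
t* = t_{0.05, 323} = 1.649585.
Margin = t* × SE = 1.649585 × 0.4475 = 0.738189.
CI: 2.5481 ± 0.738189 → (1.8099, 3.2863).
With 90% confidence, each one-unit increase in BMI is associated with a change of between 1.8099 and 3.2863 mg/dL in cholesterol level, holding the other predictors fixed.

(1.8099, 3.2863)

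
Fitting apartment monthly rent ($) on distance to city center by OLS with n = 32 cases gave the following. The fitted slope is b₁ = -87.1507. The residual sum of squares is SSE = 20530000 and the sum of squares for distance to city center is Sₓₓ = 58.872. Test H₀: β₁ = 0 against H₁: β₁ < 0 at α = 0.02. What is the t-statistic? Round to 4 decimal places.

MSE = SSE/(n − 2) = 20530000/30 = 684333.
SE(b₁) = √(MSE/Sₓₓ) = √(684333/58.872) = 107.815.
t = -87.1507 / 107.815 = -0.8083.
df = n − 2 = 30.
One-sided p ≈ 0.2126, which is ≥ 0.02, so fail to reject H₀.
The data do not give significant evidence that the true slope on distance to city center is negative.

t = -0.8083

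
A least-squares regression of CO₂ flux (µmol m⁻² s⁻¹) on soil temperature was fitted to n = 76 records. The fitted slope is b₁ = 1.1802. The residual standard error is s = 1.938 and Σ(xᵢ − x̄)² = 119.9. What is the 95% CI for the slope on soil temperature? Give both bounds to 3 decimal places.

(0.828, 1.533)

SE(b₁) = s/√Sₓₓ = 1.938/√119.9 = 0.176988.
df = n − 2 = 74.
t* = t_{0.025, 74} = 1.992543.
Margin = t* × SE = 1.992543 × 0.176988 = 0.35266.
CI: 1.1802 ± 0.35266 → (0.828, 1.533).
With 95% confidence, each one-unit increase in soil temperature is associated with a change of between 0.828 and 1.533 µmol m⁻² s⁻¹ in CO₂ flux.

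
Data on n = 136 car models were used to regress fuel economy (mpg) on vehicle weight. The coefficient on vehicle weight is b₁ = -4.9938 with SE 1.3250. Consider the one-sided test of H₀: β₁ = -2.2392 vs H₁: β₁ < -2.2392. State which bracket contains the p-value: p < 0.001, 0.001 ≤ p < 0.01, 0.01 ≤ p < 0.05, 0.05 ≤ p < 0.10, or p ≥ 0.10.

0.01 ≤ p < 0.05

t = (-4.9938 − (-2.2392)) / 1.3250 = -2.079.
df = n − 2 = 136 − 2 = 134.
One-sided p = P(T_{134} < t) ≈ 0.0198.
So 0.01 ≤ p < 0.05.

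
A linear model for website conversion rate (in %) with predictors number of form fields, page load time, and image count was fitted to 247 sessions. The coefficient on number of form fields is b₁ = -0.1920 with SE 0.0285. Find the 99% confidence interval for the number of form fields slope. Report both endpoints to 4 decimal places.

(-0.2660, -0.1180)

df = n − k − 1 = 247 − 3 − 1 = 243.
t* = t_{0.005, 243} = 2.596212.
Margin = t* × SE = 2.596212 × 0.0285 = 0.073992.
CI: -0.1920 ± 0.073992 → (-0.2660, -0.1180).
With 99% confidence, each one-unit increase in number of form fields is associated with a change of between -0.2660 and -0.1180 % in website conversion rate, holding the other predictors fixed.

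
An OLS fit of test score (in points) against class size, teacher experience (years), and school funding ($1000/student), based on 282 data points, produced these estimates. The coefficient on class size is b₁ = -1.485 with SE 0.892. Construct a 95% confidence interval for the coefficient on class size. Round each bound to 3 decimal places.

df = n − k − 1 = 282 − 3 − 1 = 278.
t* = t_{0.025, 278} = 1.968534.
Margin = t* × SE = 1.968534 × 0.892 = 1.75593.
CI: -1.485 ± 1.75593 → (-3.241, 0.271).
With 95% confidence, each one-unit increase in class size is associated with a change of between -3.241 and 0.271 points in test score, holding the other predictors fixed.

(-3.241, 0.271)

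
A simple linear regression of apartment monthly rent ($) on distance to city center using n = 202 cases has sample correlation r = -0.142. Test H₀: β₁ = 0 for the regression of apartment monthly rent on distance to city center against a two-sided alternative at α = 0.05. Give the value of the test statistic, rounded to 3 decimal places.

t = r·√(n − 2)/√(1 − r²) = -0.142·√200/√0.979836 = -2.029.
df = n − 2 = 200.
Two-sided p ≈ 0.0438, which is < 0.05, so reject H₀.
There is evidence of a linear association between distance to city center and apartment monthly rent.

t = -2.029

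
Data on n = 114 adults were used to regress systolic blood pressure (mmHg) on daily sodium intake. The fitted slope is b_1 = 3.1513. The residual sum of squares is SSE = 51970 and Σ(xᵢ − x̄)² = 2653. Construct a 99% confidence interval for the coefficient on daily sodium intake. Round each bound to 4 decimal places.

(2.0554, 4.2472)

MSE = SSE/(n − 2) = 51970/112 = 464.018.
SE(b_1) = √(MSE/Sₓₓ) = √(464.018/2653) = 0.418214.
df = n − 2 = 112.
t* = t_{0.005, 112} = 2.62044.
Margin = t* × SE = 2.62044 × 0.418214 = 1.095905.
CI: 3.1513 ± 1.095905 → (2.0554, 4.2472).
With 99% confidence, each one-unit increase in daily sodium intake is associated with a change of between 2.0554 and 4.2472 mmHg in systolic blood pressure.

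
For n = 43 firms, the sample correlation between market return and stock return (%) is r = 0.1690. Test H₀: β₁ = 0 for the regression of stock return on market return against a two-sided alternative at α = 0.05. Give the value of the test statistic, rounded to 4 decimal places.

t = 1.0979

t = r·√(n − 2)/√(1 − r²) = 0.1690·√41/√0.971439 = 1.0979.
df = n − 2 = 41.
Two-sided p ≈ 0.2786, which is ≥ 0.05, so fail to reject H₀.
The data do not give significant evidence of a linear association between market return and stock return.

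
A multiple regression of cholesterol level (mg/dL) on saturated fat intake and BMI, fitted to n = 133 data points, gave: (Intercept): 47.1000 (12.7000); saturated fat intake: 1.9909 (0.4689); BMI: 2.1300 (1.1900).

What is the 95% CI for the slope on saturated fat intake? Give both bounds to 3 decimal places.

Read off: b = 1.9909, SE = 0.4689 for saturated fat intake.
df = n − k − 1 = 133 − 2 − 1 = 130.
t* = t_{0.025, 130} = 1.97838.
Margin = t* × SE = 1.97838 × 0.4689 = 0.92766.
CI: 1.9909 ± 0.92766 → (1.063, 2.919).

(1.063, 2.919)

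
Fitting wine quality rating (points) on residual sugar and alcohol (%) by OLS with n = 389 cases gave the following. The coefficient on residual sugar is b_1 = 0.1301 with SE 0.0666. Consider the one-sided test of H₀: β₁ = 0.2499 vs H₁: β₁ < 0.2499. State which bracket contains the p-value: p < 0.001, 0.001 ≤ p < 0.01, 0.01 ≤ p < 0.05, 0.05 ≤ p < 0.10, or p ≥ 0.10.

t = (0.1301 − 0.2499) / 0.0666 = -1.799.
df = n − k − 1 = 389 − 2 − 1 = 386.
One-sided p = P(T_{386} < t) ≈ 0.0364.
So 0.01 ≤ p < 0.05.

0.01 ≤ p < 0.05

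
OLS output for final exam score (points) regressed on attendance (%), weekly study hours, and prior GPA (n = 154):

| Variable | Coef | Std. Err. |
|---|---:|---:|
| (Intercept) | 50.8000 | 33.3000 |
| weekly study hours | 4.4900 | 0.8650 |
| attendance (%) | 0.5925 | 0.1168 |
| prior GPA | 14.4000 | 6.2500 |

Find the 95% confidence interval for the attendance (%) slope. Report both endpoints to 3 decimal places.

(0.362, 0.823)

Read off: b = 0.5925, SE = 0.1168 for attendance (%).
df = n − k − 1 = 154 − 3 − 1 = 150.
t* = t_{0.025, 150} = 1.975905.
Margin = t* × SE = 1.975905 × 0.1168 = 0.23079.
CI: 0.5925 ± 0.23079 → (0.362, 0.823).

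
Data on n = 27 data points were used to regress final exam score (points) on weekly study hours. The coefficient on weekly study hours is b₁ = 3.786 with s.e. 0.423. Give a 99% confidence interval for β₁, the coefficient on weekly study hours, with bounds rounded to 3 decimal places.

df = n − 2 = 27 − 2 = 25.
t* = t_{0.005, 25} = 2.787436.
Margin = t* × SE = 2.787436 × 0.423 = 1.17909.
CI: 3.786 ± 1.17909 → (2.607, 4.965).
With 99% confidence, each one-unit increase in weekly study hours is associated with a change of between 2.607 and 4.965 points in final exam score.

(2.607, 4.965)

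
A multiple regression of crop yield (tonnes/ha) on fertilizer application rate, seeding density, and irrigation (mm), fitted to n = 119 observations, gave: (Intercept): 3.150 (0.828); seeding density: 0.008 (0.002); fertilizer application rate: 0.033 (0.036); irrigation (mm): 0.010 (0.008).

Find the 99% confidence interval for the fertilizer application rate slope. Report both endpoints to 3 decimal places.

(-0.061, 0.127)

Read off: b = 0.033, SE = 0.036 for fertilizer application rate.
df = n − k − 1 = 119 − 3 − 1 = 115.
t* = t_{0.005, 115} = 2.619258.
Margin = t* × SE = 2.619258 × 0.036 = 0.09429.
CI: 0.033 ± 0.09429 → (-0.061, 0.127).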